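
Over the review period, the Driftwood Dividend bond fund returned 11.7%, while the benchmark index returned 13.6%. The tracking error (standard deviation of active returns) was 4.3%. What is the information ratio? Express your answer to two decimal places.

-0.44

IR = (Rp − Rb) / TE = (11.7% − 13.6%) / 4.3% = -1.90% / 4.3% = -0.4419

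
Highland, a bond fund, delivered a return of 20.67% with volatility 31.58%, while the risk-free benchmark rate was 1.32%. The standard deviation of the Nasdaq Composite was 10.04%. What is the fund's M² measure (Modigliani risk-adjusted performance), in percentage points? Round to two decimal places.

Sharpe = (Rp − Rf) / σp = (20.67% − 1.32%) / 31.58% = 0.6127
M² = Rf + Sharpe × σm = 1.32% + 0.6127 × 10.04% = 7.4715%

7.47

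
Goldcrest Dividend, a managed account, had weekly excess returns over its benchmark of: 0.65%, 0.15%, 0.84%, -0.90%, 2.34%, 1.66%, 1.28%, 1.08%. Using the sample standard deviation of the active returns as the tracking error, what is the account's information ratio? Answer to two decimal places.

0.91

r̄ = (0.65 + 0.15 + 0.84 − 0.9 + 2.34 + 1.66 + 1.28 + 1.08) / 8 = 7.100 / 8 = 0.8875%
Σ(r − r̄)² = 6.6954; sample σ = √(6.6954/7) = 0.9780%
IR = r̄ / tracking error = 0.8875 / 0.9780 = 0.9075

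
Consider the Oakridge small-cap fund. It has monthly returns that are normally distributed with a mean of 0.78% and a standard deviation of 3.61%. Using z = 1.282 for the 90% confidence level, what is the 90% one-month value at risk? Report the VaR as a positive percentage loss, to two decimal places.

3.85

VaR (as % loss) = −(μ − z·σ) = −(0.78% − 1.282 × 3.61%) = −(-3.84802%) = 3.84802%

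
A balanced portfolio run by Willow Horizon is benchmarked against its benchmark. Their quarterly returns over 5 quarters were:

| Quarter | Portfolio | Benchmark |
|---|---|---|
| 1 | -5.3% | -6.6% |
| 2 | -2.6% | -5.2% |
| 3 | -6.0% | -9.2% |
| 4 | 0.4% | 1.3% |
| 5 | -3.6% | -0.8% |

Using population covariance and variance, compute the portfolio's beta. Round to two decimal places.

0.50

r̄p = -3.4200%,  r̄m = -4.1000%
Cov = Σ(rp − r̄p)(rm − r̄m) / 5 = 7.3980
Var(rm) = Σ(rm − r̄m)² / 5 = 14.7040
β = Cov / Var = 7.3980 / 14.7040 = 0.5031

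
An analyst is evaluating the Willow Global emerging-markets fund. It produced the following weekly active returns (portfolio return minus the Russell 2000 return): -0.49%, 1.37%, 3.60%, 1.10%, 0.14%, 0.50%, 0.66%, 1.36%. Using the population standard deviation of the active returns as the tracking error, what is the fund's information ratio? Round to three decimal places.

0.905

r̄ = (-0.49 + 1.37 + 3.6 + 1.1 + 0.14 + 0.5 + 0.66 + 1.36) / 8 = 8.240 / 8 = 1.0300%
Σ(r − r̄)² = 10.3546; population σ = √(10.3546/8) = 1.1377%
IR = r̄ / tracking error = 1.0300 / 1.1377 = 0.9053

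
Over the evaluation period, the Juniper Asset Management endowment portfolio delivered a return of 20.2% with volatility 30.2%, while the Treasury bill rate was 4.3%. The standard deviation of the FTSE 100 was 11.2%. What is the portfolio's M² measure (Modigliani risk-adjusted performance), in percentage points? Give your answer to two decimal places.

Sharpe = (Rp − Rf) / σp = (20.2% − 4.3%) / 30.2% = 0.5265
M² = Rf + Sharpe × σm = 4.3% + 0.5265 × 11.2% = 10.1968%

10.20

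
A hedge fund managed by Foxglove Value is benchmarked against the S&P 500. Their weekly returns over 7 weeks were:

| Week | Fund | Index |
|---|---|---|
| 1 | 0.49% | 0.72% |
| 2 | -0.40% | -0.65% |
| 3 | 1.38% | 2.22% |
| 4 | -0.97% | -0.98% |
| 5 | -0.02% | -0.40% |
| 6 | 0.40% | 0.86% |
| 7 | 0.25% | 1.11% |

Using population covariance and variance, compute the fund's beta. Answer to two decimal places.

r̄p = 0.1614%,  r̄m = 0.4114%
Cov = Σ(rp − r̄p)(rm − r̄m) / 7 = 0.6845
Var(rm) = Σ(rm − r̄m)² / 7 = 1.1109
β = Cov / Var = 0.6845 / 1.1109 = 0.6162

0.62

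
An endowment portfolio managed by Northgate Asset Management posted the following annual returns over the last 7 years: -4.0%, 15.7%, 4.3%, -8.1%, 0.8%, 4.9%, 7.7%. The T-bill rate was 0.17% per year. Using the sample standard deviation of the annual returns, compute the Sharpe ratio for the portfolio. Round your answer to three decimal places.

Mean return μ = 21.30 / 7 = 3.0429%
Σ(r − μ)² = (-4 − 3.0429)² + (15.7 − 3.0429)² + (4.3 − 3.0429)² + … = 365.7171
sample σ = √(365.7171 / 6) = √60.9529 = 7.8072%
Sharpe = (μ − rf) / σ = (3.0429 − 0.17) / 7.8072 = 2.8729 / 7.8072 = 0.3680

0.368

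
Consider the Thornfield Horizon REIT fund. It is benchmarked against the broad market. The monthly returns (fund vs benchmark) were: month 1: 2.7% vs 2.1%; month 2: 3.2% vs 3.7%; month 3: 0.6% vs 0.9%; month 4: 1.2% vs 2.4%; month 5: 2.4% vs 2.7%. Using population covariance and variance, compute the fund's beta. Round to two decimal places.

r̄p = 2.0200%,  r̄m = 2.3600%
Cov = Σ(rp − r̄p)(rm − r̄m) / 5 = 0.7148
Var(rm) = Σ(rm − r̄m)² / 5 = 0.8224
β = Cov / Var = 0.7148 / 0.8224 = 0.8692

0.87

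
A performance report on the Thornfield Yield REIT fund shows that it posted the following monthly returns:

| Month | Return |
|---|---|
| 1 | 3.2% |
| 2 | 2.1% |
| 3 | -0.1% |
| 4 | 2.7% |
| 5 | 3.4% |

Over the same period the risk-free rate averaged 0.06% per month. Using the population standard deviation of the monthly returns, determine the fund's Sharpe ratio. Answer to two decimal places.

1.74

μ = (3.2 + 2.1 − 0.1 + 2.7 + 3.4) / 5 = 11.30 / 5 = 2.2600%
Population σ = √[Σ(r − μ)² / 5] = √[7.9720 / 5] = √1.5944 = 1.2627%
Sharpe = (μ − rf) / σ = (2.2600 − 0.06) / 1.2627 = 2.2000 / 1.2627 = 1.7423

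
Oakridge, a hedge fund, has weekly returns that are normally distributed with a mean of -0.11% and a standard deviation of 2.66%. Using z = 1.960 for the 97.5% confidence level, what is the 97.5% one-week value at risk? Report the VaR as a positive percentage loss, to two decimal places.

VaR (as % loss) = −(μ − z·σ) = −(-0.11% − 1.960 × 2.66%) = −(-5.3236%) = 5.3236%

5.32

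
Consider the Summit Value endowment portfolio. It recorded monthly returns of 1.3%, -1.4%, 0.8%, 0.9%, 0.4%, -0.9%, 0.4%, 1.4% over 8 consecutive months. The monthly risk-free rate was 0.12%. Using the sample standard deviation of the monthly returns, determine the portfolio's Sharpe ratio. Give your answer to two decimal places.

r̄ = (1.3 − 1.4 + 0.8 + 0.9 + 0.4 − 0.9 + 0.4 + 1.4) / 8 = 0.3625%
Sample σ = √[Σ(r − r̄)² / 7] = √[7.1388 / 7] = √1.0198 = 1.0099%
Sharpe = (r̄ − rf) / σ = (0.3625 − 0.12) / 1.0099 = 0.2425 / 1.0099 = 0.2401

0.24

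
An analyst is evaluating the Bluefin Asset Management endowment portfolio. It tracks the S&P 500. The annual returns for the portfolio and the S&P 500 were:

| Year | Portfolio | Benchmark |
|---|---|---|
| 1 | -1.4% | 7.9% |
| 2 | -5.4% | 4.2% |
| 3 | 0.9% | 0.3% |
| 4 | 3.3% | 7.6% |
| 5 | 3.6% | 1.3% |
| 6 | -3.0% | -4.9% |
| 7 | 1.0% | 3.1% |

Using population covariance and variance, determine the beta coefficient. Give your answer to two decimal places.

0.14

r̄p = -0.1429%,  r̄m = 2.7857%
Cov = Σ(rp − r̄p)(rm − r̄m) / 7 = 2.4108
Var(rm) = Σ(rm − r̄m)² / 7 = 16.9841
β = Cov / Var = 2.4108 / 16.9841 = 0.1419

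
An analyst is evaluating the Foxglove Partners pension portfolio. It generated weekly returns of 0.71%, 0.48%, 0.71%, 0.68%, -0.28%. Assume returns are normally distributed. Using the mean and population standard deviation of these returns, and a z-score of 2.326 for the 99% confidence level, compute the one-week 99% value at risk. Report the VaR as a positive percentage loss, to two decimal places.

0.42

r̄ = (0.71 + 0.48 + 0.71 + 0.68 − 0.28) / 5 = 0.4600%
Σ(r − r̄)² = (0.71 − 0.4600)² + (0.48 − 0.4600)² + … = 0.7214
σ = √[0.7214 / 5] = 0.3798%
VaR = −(r̄ − z·σ) = −(0.4600 − 2.326 × 0.3798) = −(-0.4234) = 0.4234%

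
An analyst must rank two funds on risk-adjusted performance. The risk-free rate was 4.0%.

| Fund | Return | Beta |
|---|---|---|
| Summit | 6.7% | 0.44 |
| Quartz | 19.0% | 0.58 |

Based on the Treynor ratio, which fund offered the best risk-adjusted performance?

Quartz

Summit: Treynor = (6.7% − 4.0%) / 0.44 = 6.136
Quartz: Treynor = (19.0% − 4.0%) / 0.58 = 25.862
Highest: Quartz (25.862).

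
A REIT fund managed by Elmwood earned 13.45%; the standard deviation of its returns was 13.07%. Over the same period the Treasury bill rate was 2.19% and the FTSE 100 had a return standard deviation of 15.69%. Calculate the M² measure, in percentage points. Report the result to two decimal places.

Sharpe = (Rp − Rf) / σp = (13.45% − 2.19%) / 13.07% = 0.8615
M² = Rf + Sharpe × σm = 2.19% + 0.8615 × 15.69% = 15.7069%

15.71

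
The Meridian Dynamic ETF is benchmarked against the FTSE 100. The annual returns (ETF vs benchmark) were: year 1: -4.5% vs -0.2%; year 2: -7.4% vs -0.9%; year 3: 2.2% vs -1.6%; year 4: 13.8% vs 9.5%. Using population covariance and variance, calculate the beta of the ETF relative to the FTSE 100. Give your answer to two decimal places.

1.56

r̄p = 1.0250%,  r̄m = 1.7000%
Cov = Σ(rp − r̄p)(rm − r̄m) / 4 = 32.0425
Var(rm) = Σ(rm − r̄m)² / 4 = 20.5250
β = Cov / Var = 32.0425 / 20.5250 = 1.5611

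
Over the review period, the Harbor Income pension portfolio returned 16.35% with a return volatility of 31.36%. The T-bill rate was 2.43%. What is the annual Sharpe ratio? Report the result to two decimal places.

Sharpe = (Rp − Rf) / σp = (16.35% − 2.43%) / 31.36% = 13.92% / 31.36% = 0.4439

0.44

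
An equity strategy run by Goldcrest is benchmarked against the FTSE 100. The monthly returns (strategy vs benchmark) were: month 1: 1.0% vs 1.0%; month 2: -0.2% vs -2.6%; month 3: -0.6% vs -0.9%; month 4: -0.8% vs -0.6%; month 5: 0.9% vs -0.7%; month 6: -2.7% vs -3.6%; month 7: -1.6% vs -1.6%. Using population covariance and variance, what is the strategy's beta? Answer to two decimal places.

r̄p = -0.5714%,  r̄m = -1.2857%
Cov = Σ(rp − r̄p)(rm − r̄m) / 7 = 1.2924
Var(rm) = Σ(rm − r̄m)² / 7 = 1.9098
β = Cov / Var = 1.2924 / 1.9098 = 0.6767

0.68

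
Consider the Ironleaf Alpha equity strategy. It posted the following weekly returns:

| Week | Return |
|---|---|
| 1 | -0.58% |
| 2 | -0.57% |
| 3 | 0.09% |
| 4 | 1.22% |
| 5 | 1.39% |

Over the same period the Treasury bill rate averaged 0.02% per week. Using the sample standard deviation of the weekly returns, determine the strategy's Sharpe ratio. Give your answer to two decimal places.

r̄ = (-0.58 − 0.57 + 0.09 + 1.22 + 1.39) / 5 = 0.3100%
Sample std dev = √[3.6094 / 4] = 0.9499%
Sharpe = (r̄ − rf) / σ = (0.3100 − 0.02) / 0.9499 = 0.2900 / 0.9499 = 0.3053

0.31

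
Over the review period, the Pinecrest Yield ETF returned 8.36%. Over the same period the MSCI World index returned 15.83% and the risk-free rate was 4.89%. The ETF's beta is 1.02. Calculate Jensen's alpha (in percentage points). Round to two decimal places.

CAPM expected return = Rf + β(Rm − Rf) = 4.89% + 1.02 × (15.83% − 4.89%) = 4.89 + 1.02 × 10.94 = 16.0488%
Jensen's α = Rp − E[R] = 8.36% − 16.0488% = -7.6888

-7.69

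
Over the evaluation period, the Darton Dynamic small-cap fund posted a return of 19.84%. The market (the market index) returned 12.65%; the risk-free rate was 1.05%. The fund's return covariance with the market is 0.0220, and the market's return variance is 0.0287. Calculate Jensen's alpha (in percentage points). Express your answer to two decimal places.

β = Cov / Var = 0.0220 / 0.0287 = 0.7666
E[R] = Rf + β(Rm − Rf) = 1.05% + 0.7666 × (12.65% − 1.05%) = 9.9426%
α = Rp − E[R] = 19.84% − 9.9426% = 9.8974

9.90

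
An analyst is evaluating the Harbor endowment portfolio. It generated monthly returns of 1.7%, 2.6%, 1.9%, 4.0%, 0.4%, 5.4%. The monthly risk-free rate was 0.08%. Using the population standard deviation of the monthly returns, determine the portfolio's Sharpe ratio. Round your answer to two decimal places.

1.59

r̄ = (1.7 + 2.6 + 1.9 + 4 + 0.4 + 5.4) / 6 = 16.00 / 6 = 2.6667%
Population std dev = √[15.9133 / 6] = 1.6286%
Sharpe = (r̄ − rf) / σ = (2.6667 − 0.08) / 1.6286 = 2.5867 / 1.6286 = 1.5883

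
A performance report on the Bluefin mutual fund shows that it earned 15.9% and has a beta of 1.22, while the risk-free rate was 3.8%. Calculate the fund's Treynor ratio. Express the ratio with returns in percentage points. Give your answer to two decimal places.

9.92

Treynor = (Rp − Rf) / β = (15.9% − 3.8%) / 1.22 = 12.10 / 1.22 = 9.9180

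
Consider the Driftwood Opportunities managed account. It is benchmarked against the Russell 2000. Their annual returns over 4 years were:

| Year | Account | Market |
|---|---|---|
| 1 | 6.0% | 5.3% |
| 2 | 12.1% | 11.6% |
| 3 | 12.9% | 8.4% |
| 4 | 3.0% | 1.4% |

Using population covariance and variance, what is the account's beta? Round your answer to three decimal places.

r̄p = 8.5000%,  r̄m = 6.6750%
Cov = Σ(rp − r̄p)(rm − r̄m) / 4 = 14.4425
Var(rm) = Σ(rm − r̄m)² / 4 = 14.2369
β = Cov / Var = 14.4425 / 14.2369 = 1.0144

1.014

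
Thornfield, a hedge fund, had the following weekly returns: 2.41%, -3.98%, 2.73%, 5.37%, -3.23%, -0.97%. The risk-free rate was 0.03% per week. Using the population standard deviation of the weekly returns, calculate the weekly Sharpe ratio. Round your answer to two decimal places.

r̄ = (2.41 − 3.98 + 2.73 + 5.37 − 3.23 − 0.97) / 6 = 0.3883%
Population σ = √[Σ(r − r̄)² / 6] = √[68.4073 / 6] = √11.4012 = 3.3766%
Sharpe = (r̄ − rf) / σ = (0.3883 − 0.03) / 3.3766 = 0.3583 / 3.3766 = 0.1061

0.11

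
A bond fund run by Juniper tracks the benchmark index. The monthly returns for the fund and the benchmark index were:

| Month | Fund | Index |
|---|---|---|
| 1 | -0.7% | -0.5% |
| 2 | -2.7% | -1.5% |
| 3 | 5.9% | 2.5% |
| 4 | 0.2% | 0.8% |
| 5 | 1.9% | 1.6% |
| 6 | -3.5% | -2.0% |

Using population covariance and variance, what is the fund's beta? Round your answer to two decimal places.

r̄p = 0.1833%,  r̄m = 0.1500%
Cov = Σ(rp − r̄p)(rm − r̄m) / 6 = 4.8642
Var(rm) = Σ(rm − r̄m)² / 6 = 2.6358
β = Cov / Var = 4.8642 / 2.6358 = 1.8454

1.85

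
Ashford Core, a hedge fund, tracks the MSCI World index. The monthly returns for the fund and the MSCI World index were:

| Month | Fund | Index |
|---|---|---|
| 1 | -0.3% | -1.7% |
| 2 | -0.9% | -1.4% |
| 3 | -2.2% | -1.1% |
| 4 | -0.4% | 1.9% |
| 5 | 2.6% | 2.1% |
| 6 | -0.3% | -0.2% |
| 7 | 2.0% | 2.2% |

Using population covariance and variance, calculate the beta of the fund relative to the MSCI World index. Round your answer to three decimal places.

r̄p = 0.0714%,  r̄m = 0.2571%
Cov = Σ(rp − r̄p)(rm − r̄m) / 7 = 1.8888
Var(rm) = Σ(rm − r̄m)² / 7 = 2.6424
β = Cov / Var = 1.8888 / 2.6424 = 0.7148

0.715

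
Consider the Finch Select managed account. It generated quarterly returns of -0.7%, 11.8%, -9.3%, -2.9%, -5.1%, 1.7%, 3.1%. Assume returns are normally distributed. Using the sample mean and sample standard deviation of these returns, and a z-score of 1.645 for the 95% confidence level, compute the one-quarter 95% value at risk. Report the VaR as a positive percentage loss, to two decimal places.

r̄ = (-0.7 + 11.8 − 9.3 − 2.9 − 5.1 + 1.7 + 3.1) / 7 = -0.2000%
Σ(r − r̄)² = (-0.7 − (-0.2000))² + (11.8 − (-0.2000))² + (-9.3 − (-0.2000))² + … = 272.8600
σ = √[272.8600 / 6] = 6.7436%
VaR = −(r̄ − z·σ) = −(-0.2000 − 1.645 × 6.7436) = −(-11.2932) = 11.2932%

11.29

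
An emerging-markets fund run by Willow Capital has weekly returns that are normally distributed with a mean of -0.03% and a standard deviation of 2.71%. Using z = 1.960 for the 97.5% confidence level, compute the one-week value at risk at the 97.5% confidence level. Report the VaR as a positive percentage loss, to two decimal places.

VaR (as % loss) = −(μ − z·σ) = −(-0.03% − 1.960 × 2.71%) = −(-5.3416%) = 5.3416%

5.34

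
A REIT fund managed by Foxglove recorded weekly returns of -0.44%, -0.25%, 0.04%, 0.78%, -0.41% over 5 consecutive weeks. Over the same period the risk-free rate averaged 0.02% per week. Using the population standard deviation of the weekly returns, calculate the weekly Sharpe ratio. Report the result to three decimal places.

r̄ = (-0.44 − 0.25 + 0.04 + 0.78 − 0.41) / 5 = -0.280 / 5 = -0.0560%
Population std dev = √[1.0185 / 5] = 0.4513%
Sharpe = (r̄ − rf) / σ = (-0.0560 − 0.02) / 0.4513 = -0.0760 / 0.4513 = -0.1684

-0.168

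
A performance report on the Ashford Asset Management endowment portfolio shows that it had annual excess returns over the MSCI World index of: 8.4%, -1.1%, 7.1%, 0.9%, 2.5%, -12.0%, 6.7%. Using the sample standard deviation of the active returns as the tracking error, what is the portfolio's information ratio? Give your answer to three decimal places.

r̄ = (8.4 − 1.1 + 7.1 + 0.9 + 2.5 − 12 + 6.7) / 7 = 12.50 / 7 = 1.7857%
Sample std dev = √[295.8086 / 6] = 7.0215%
IR = r̄ / tracking error = 1.7857 / 7.0215 = 0.2543

0.254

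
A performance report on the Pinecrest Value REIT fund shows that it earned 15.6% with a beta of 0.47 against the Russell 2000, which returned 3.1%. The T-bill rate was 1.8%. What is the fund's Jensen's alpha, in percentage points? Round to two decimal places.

CAPM expected return = Rf + β(Rm − Rf) = 1.8% + 0.47 × (3.1% − 1.8%) = 1.8 + 0.47 × 1.30 = 2.4110%
Jensen's α = Rp − E[R] = 15.6% − 2.4110% = 13.1890

13.19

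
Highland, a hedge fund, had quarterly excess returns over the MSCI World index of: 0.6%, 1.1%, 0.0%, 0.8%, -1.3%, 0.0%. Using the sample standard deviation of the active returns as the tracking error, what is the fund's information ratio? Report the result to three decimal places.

Mean return r̄ = 1.20 / 6 = 0.2000%
Σ(r − r̄)² = 3.6600; sample σ = √(3.6600/5) = 0.8556%
IR = r̄ / tracking error = 0.2000 / 0.8556 = 0.2338

0.234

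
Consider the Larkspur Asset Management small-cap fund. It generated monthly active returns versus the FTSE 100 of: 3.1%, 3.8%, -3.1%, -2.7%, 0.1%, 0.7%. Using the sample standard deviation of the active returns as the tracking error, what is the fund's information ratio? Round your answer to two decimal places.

0.11

μ = (3.1 + 3.8 − 3.1 − 2.7 + 0.1 + 0.7) / 6 = 0.3167%
Σ(r − μ)² = 40.8483; sample σ = √(40.8483/5) = 2.8583%
IR = μ / tracking error = 0.3167 / 2.8583 = 0.1108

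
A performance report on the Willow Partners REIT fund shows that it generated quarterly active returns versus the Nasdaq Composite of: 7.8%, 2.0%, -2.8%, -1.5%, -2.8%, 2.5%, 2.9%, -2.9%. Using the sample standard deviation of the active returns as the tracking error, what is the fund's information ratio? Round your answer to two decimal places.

0.17

Mean return r̄ = 5.20 / 8 = 0.6500%
Sample std dev = √[102.4600 / 7] = 3.8259%
IR = r̄ / tracking error = 0.6500 / 3.8259 = 0.1699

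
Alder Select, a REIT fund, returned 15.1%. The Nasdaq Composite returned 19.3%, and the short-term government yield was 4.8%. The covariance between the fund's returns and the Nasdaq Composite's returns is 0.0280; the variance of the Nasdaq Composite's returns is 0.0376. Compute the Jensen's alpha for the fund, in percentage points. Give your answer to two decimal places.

β = Cov / Var = 0.0280 / 0.0376 = 0.7447
E[R] = Rf + β(Rm − Rf) = 4.8% + 0.7447 × (19.3% − 4.8%) = 15.5982%
α = Rp − E[R] = 15.1% − 15.5982% = -0.4982

-0.50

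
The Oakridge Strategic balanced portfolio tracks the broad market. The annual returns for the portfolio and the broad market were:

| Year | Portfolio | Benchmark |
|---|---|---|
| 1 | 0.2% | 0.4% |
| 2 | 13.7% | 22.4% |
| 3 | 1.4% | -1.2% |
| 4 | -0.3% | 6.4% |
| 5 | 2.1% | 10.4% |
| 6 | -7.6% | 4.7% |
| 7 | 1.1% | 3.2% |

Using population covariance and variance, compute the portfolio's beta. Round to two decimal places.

r̄p = 1.5143%,  r̄m = 6.6143%
Cov = Σ(rp − r̄p)(rm − r̄m) / 7 = 31.8412
Var(rm) = Σ(rm − r̄m)² / 7 = 54.0812
β = Cov / Var = 31.8412 / 54.0812 = 0.5888

0.59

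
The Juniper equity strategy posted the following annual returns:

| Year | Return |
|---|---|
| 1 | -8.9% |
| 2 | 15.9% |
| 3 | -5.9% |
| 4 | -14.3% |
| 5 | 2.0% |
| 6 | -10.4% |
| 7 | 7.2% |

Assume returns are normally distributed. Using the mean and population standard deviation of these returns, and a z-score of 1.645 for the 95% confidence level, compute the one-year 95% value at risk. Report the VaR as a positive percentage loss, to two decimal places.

18.57

Mean return r̄ = -14.40 / 7 = -2.0571%
Σ(r − r̄)² = (-8.9 − (-2.0571))² + (15.9 − (-2.0571))² + … = 705.6971
σ = √[705.6971 / 7] = 10.0406%
VaR = −(r̄ − z·σ) = −(-2.0571 − 1.645 × 10.0406) = −(-18.5739) = 18.5739%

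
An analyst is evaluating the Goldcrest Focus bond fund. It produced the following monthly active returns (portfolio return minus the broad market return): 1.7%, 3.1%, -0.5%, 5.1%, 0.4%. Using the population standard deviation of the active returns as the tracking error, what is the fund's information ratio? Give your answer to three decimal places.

r̄ = (1.7 + 3.1 − 0.5 + 5.1 + 0.4) / 5 = 9.80 / 5 = 1.9600%
Σ(r − r̄)² = 19.7120; population σ = √(19.7120/5) = 1.9855%
IR = r̄ / tracking error = 1.9600 / 1.9855 = 0.9872

0.987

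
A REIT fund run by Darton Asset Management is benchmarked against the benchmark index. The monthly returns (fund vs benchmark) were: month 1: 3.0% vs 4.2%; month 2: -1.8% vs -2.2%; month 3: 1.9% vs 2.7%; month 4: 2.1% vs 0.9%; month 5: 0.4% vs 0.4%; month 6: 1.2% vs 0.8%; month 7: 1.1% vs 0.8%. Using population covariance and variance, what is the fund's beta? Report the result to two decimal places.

0.72

r̄p = 1.1286%,  r̄m = 1.0857%
Cov = Σ(rp − r̄p)(rm − r̄m) / 7 = 2.4290
Var(rm) = Σ(rm − r̄m)² / 7 = 3.3955
β = Cov / Var = 2.4290 / 3.3955 = 0.7154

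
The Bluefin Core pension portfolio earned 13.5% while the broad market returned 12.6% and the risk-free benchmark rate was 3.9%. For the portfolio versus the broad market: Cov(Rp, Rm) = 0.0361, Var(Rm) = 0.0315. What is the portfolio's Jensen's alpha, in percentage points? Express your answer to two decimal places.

β = Cov / Var = 0.0361 / 0.0315 = 1.1460
E[R] = Rf + β(Rm − Rf) = 3.9% + 1.1460 × (12.6% − 3.9%) = 13.8702%
α = Rp − E[R] = 13.5% − 13.8702% = -0.3702

-0.37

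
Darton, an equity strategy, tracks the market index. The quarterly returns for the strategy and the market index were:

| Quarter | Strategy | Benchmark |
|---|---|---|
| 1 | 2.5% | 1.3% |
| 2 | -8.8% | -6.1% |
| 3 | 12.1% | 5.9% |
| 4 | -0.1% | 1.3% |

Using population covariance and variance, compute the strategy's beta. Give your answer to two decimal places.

1.69

r̄p = 1.4250%,  r̄m = 0.6000%
Cov = Σ(rp − r̄p)(rm − r̄m) / 4 = 31.1925
Var(rm) = Σ(rm − r̄m)² / 4 = 18.4900
β = Cov / Var = 31.1925 / 18.4900 = 1.6870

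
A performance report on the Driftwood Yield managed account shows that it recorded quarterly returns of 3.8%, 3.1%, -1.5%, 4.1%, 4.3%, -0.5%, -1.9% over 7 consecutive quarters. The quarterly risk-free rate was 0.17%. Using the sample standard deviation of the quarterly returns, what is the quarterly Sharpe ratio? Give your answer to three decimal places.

0.522

r̄ = (3.8 + 3.1 − 1.5 + 4.1 + 4.3 − 0.5 − 1.9) / 7 = 11.40 / 7 = 1.6286%
Σ(r − r̄)² = (3.8 − 1.6286)² + (3.1 − 1.6286)² + … = 46.8943
σ = √[46.8943 / 6] = 2.7957%
Sharpe = (r̄ − rf) / σ = (1.6286 − 0.17) / 2.7957 = 1.4586 / 2.7957 = 0.5217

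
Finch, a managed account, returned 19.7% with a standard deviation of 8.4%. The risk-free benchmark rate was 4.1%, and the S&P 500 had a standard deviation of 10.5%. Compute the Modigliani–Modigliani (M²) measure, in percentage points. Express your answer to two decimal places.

23.60

Sharpe = (Rp − Rf) / σp = (19.7% − 4.1%) / 8.4% = 1.8571
M² = Rf + Sharpe × σm = 4.1% + 1.8571 × 10.5% = 23.5996%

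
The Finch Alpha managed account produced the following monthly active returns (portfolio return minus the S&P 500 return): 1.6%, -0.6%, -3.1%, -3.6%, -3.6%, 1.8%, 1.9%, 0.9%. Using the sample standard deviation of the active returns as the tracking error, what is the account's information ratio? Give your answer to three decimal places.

-0.236

r̄ = (1.6 − 0.6 − 3.1 − 3.6 − 3.6 + 1.8 + 1.9 + 0.9) / 8 = -4.70 / 8 = -0.5875%
Σ(r − r̄)² = (1.6 − (-0.5875))² + (-0.6 − (-0.5875))² + … = 43.3488
sample σ = √(43.3488 / 7) = √6.1927 = 2.4885%
IR = r̄ / tracking error = -0.5875 / 2.4885 = -0.2361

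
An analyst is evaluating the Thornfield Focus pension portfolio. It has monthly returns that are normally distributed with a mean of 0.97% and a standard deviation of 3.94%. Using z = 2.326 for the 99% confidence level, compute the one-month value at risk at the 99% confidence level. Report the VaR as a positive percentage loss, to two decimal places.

8.19

VaR (as % loss) = −(μ − z·σ) = −(0.97% − 2.326 × 3.94%) = −(-8.19444%) = 8.19444%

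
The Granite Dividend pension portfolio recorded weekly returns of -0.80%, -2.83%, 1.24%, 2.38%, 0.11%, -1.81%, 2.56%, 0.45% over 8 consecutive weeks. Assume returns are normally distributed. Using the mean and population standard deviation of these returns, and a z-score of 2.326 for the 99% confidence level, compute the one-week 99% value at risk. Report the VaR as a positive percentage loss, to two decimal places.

r̄ = (-0.8 − 2.83 + 1.24 + 2.38 + 0.11 − 1.81 + 2.56 + 0.45) / 8 = 1.300 / 8 = 0.1625%
Σ(r − r̄)² = (-0.8 − 0.1625)² + (-2.83 − 0.1625)² + … = 25.6840
σ = √[25.6840 / 8] = 1.7918%
VaR = −(r̄ − z·σ) = −(0.1625 − 2.326 × 1.7918) = −(-4.0052) = 4.0052%

4.01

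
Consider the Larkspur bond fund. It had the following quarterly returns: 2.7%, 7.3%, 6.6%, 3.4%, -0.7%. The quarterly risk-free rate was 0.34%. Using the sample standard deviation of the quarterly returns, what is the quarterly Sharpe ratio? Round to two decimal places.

1.09

μ = (2.7 + 7.3 + 6.6 + 3.4 − 0.7) / 5 = 19.30 / 5 = 3.8600%
Σ(r − μ)² = (2.7 − 3.8600)² + (7.3 − 3.8600)² + (6.6 − 3.8600)² + … = 41.6920
σ = √[41.6920 / 4] = 3.2285%
Sharpe = (μ − rf) / σ = (3.8600 − 0.34) / 3.2285 = 3.5200 / 3.2285 = 1.0903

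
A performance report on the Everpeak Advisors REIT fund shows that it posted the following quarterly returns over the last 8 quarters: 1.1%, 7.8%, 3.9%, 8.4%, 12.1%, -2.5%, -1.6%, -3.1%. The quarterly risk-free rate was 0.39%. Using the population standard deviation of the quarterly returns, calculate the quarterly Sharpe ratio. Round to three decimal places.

μ = (1.1 + 7.8 + 3.9 + 8.4 + 12.1 − 2.5 − 1.6 − 3.1) / 8 = 3.2625%
Population std dev = √[227.4988 / 8] = 5.3327%
Sharpe = (μ − rf) / σ = (3.2625 − 0.39) / 5.3327 = 2.8725 / 5.3327 = 0.5387

0.539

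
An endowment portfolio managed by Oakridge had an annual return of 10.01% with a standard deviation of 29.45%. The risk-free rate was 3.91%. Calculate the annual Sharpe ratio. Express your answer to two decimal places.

Sharpe = (Rp − Rf) / σp = (10.01% − 3.91%) / 29.45% = 6.10% / 29.45% = 0.2071

0.21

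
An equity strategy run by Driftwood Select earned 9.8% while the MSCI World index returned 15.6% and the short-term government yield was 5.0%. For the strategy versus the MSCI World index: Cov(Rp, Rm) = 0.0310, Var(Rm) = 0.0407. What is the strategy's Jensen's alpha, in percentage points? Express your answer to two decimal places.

β = Cov / Var = 0.0310 / 0.0407 = 0.7617
E[R] = Rf + β(Rm − Rf) = 5.0% + 0.7617 × (15.6% − 5.0%) = 13.0740%
α = Rp − E[R] = 9.8% − 13.0740% = -3.2740

-3.27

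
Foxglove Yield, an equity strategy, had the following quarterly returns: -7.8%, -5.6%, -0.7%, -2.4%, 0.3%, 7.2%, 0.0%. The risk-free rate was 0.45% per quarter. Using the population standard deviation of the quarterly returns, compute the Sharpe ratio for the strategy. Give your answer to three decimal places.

μ = (-7.8 − 5.6 − 0.7 − 2.4 + 0.3 + 7.2 + 0) / 7 = -9.00 / 7 = -1.2857%
Σ(r − μ)² = (-7.8 − (-1.2857))² + (-5.6 − (-1.2857))² + (-0.7 − (-1.2857))² + … = 138.8086
σ = √[138.8086 / 7] = 4.4531%
Sharpe = (μ − rf) / σ = (-1.2857 − 0.45) / 4.4531 = -1.7357 / 4.4531 = -0.3898

-0.390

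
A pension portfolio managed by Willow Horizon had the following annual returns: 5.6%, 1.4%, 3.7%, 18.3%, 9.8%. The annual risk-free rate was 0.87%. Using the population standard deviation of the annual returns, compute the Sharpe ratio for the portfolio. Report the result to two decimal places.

1.16

r̄ = (5.6 + 1.4 + 3.7 + 18.3 + 9.8) / 5 = 38.80 / 5 = 7.7600%
Σ(r − r̄)² = 176.8520; population σ = √(176.8520/5) = 5.9473%
Sharpe = (r̄ − rf) / σ = (7.7600 − 0.87) / 5.9473 = 6.8900 / 5.9473 = 1.1585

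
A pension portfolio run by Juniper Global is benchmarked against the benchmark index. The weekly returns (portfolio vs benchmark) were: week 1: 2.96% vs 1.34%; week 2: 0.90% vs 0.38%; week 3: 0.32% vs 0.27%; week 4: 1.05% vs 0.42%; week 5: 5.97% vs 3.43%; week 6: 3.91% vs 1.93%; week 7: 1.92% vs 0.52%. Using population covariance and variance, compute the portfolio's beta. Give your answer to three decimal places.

r̄p = 2.4329%,  r̄m = 1.1843%
Cov = Σ(rp − r̄p)(rm − r̄m) / 7 = 1.9556
Var(rm) = Σ(rm − r̄m)² / 7 = 1.1617
β = Cov / Var = 1.9556 / 1.1617 = 1.6834

1.683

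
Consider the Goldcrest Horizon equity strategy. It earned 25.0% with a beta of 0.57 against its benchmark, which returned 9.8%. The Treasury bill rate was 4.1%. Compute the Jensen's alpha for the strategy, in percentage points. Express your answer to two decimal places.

CAPM expected return = Rf + β(Rm − Rf) = 4.1% + 0.57 × (9.8% − 4.1%) = 4.1 + 0.57 × 5.70 = 7.3490%
Jensen's α = Rp − E[R] = 25.0% − 7.3490% = 17.6510

17.65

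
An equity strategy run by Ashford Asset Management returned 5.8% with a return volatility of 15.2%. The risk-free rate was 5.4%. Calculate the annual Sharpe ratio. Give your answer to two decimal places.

Sharpe = (Rp − Rf) / σp = (5.8% − 5.4%) / 15.2% = 0.40% / 15.2% = 0.0263

0.03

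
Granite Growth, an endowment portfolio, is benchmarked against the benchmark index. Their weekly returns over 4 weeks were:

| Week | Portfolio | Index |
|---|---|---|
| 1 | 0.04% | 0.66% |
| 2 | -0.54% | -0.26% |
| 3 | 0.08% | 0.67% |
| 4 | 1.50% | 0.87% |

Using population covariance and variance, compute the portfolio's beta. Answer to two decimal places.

r̄p = 0.2700%,  r̄m = 0.4850%
Cov = Σ(rp − r̄p)(rm − r̄m) / 4 = 0.2504
Var(rm) = Σ(rm − r̄m)² / 4 = 0.1920
β = Cov / Var = 0.2504 / 0.1920 = 1.3042

1.30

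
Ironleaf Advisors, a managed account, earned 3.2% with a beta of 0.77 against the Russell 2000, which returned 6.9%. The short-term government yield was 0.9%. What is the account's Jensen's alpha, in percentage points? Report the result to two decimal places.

-2.32

CAPM expected return = Rf + β(Rm − Rf) = 0.9% + 0.77 × (6.9% − 0.9%) = 0.9 + 0.77 × 6.00 = 5.5200%
Jensen's α = Rp − E[R] = 3.2% − 5.5200% = -2.3200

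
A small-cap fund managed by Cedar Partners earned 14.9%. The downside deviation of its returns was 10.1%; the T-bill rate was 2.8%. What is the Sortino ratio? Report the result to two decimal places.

Sortino = (Rp − Rf) / σd = (14.9% − 2.8%) / 10.1% = 12.10% / 10.1% = 1.1980

1.20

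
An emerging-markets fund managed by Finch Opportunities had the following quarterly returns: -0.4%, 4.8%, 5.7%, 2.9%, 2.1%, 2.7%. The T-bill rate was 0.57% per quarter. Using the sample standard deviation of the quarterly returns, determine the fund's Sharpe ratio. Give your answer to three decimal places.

r̄ = (-0.4 + 4.8 + 5.7 + 2.9 + 2.1 + 2.7) / 6 = 2.9667%
Sample std dev = √[22.9933 / 5] = 2.1444%
Sharpe = (r̄ − rf) / σ = (2.9667 − 0.57) / 2.1444 = 2.3967 / 2.1444 = 1.1177

1.118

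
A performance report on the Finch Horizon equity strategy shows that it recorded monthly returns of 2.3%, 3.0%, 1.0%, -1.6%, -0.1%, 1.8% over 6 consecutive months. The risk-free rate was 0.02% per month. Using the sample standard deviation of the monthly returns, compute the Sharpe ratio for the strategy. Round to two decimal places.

0.62

Mean return r̄ = 6.40 / 6 = 1.0667%
Sample std dev = √[14.2733 / 5] = 1.6896%
Sharpe = (r̄ − rf) / σ = (1.0667 − 0.02) / 1.6896 = 1.0467 / 1.6896 = 0.6195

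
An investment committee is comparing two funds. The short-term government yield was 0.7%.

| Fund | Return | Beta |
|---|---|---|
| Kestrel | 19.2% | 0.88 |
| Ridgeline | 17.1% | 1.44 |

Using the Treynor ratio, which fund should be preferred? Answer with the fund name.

Kestrel: Treynor = (19.2% − 0.7%) / 0.88 = 21.023
Ridgeline: Treynor = (17.1% − 0.7%) / 1.44 = 11.389
Highest: Kestrel (21.023).

Kestrel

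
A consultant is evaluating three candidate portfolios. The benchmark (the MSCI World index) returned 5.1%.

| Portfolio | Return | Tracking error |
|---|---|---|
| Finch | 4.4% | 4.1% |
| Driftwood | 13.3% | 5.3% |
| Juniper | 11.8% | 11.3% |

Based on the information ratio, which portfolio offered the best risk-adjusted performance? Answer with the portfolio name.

Driftwood

Finch: IR = (4.4% − 5.1%) / 4.1% = -0.171
Driftwood: IR = (13.3% − 5.1%) / 5.3% = 1.547
Juniper: IR = (11.8% − 5.1%) / 11.3% = 0.593
Highest: Driftwood (1.547).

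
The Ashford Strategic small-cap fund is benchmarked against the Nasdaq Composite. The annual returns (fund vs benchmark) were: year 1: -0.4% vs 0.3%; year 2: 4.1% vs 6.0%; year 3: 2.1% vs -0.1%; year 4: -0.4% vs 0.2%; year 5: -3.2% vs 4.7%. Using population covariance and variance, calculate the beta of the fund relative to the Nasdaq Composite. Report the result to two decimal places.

r̄p = 0.4400%,  r̄m = 2.2200%
Cov = Σ(rp − r̄p)(rm − r̄m) / 5 = 0.8532
Var(rm) = Σ(rm − r̄m)² / 5 = 6.7176
β = Cov / Var = 0.8532 / 6.7176 = 0.1270

0.13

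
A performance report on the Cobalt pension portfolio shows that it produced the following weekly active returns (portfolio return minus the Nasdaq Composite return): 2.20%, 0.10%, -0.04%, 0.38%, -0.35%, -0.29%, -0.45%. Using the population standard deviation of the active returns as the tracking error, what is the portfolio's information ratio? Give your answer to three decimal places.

μ = (2.2 + 0.1 − 0.04 + 0.38 − 0.35 − 0.29 − 0.45) / 7 = 1.550 / 7 = 0.2214%
Σ(r − μ)² = (2.2 − 0.2214)² + (0.1 − 0.2214)² + (-0.04 − 0.2214)² + … = 5.0619
population σ = √(5.0619 / 7) = √0.7231 = 0.8504%
IR = μ / tracking error = 0.2214 / 0.8504 = 0.2603

0.260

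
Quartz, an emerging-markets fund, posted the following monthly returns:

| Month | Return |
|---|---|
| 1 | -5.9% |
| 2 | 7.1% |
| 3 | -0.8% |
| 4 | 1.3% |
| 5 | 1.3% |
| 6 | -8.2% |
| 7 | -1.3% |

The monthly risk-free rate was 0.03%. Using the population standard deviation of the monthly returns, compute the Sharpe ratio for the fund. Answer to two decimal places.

Mean return r̄ = -6.50 / 7 = -0.9286%
Population σ = √[Σ(r − r̄)² / 7] = √[152.1343 / 7] = √21.7335 = 4.6619%
Sharpe = (r̄ − rf) / σ = (-0.9286 − 0.03) / 4.6619 = -0.9586 / 4.6619 = -0.2056

-0.21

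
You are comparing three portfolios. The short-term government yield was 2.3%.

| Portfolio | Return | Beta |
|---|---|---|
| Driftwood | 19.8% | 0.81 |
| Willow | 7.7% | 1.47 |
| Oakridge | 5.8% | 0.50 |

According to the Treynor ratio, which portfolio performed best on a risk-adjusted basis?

Driftwood

Driftwood: Treynor = (19.8% − 2.3%) / 0.81 = 21.605
Willow: Treynor = (7.7% − 2.3%) / 1.47 = 3.673
Oakridge: Treynor = (5.8% − 2.3%) / 0.50 = 7.000
Highest: Driftwood (21.605).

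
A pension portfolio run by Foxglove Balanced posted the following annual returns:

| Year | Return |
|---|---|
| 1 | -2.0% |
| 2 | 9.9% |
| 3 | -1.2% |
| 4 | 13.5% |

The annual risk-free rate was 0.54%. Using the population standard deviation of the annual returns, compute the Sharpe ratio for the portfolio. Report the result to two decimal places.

r̄ = (-2 + 9.9 − 1.2 + 13.5) / 4 = 20.20 / 4 = 5.0500%
Σ(r − r̄)² = 183.6900; population σ = √(183.6900/4) = 6.7766%
Sharpe = (r̄ − rf) / σ = (5.0500 − 0.54) / 6.7766 = 4.5100 / 6.7766 = 0.6655

0.67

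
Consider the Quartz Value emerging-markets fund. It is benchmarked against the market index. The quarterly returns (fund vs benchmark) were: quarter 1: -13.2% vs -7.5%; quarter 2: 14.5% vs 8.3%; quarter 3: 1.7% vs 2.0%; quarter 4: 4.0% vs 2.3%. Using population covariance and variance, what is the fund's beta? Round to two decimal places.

1.74

r̄p = 1.7500%,  r̄m = 1.2750%
Cov = Σ(rp − r̄p)(rm − r̄m) / 4 = 55.7563
Var(rm) = Σ(rm − r̄m)² / 4 = 31.9819
β = Cov / Var = 55.7563 / 31.9819 = 1.7434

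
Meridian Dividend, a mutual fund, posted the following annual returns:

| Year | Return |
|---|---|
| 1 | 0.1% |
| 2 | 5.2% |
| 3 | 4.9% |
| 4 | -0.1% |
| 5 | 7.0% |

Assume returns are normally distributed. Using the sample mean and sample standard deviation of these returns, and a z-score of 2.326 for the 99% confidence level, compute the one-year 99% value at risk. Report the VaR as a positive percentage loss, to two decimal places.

4.08

r̄ = (0.1 + 5.2 + 4.9 − 0.1 + 7) / 5 = 17.10 / 5 = 3.4200%
Sample std dev = √[41.5880 / 4] = 3.2244%
VaR = −(r̄ − z·σ) = −(3.4200 − 2.326 × 3.2244) = −(-4.0800) = 4.0800%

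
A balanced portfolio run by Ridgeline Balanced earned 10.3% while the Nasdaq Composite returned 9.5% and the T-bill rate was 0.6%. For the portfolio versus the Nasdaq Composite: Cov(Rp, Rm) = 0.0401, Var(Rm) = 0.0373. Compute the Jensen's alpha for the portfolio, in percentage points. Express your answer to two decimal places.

0.13

β = Cov / Var = 0.0401 / 0.0373 = 1.0751
E[R] = Rf + β(Rm − Rf) = 0.6% + 1.0751 × (9.5% − 0.6%) = 10.1684%
α = Rp − E[R] = 10.3% − 10.1684% = 0.1316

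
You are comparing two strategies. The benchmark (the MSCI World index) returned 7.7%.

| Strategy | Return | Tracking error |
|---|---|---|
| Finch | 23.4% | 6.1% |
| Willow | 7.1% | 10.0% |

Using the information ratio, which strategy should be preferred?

Finch

Finch: IR = (23.4% − 7.7%) / 6.1% = 2.574
Willow: IR = (7.1% − 7.7%) / 10.0% = -0.060
Highest: Finch (2.574).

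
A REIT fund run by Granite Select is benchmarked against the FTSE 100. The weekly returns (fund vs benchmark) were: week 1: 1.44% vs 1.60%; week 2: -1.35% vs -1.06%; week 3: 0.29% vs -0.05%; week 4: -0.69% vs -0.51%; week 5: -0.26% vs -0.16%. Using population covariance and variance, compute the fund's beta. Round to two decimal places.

1.03

r̄p = -0.1140%,  r̄m = -0.0360%
Cov = Σ(rp − r̄p)(rm − r̄m) / 5 = 0.8187
Var(rm) = Σ(rm − r̄m)² / 5 = 0.7931
β = Cov / Var = 0.8187 / 0.7931 = 1.0323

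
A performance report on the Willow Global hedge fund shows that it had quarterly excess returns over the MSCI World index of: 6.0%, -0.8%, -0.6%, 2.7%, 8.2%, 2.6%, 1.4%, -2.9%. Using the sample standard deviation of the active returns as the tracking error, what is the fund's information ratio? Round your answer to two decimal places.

r̄ = (6 − 0.8 − 0.6 + 2.7 + 8.2 + 2.6 + 1.4 − 2.9) / 8 = 2.0750%
Σ(r − r̄)² = 94.2150; sample σ = √(94.2150/7) = 3.6687%
IR = r̄ / tracking error = 2.0750 / 3.6687 = 0.5656

0.57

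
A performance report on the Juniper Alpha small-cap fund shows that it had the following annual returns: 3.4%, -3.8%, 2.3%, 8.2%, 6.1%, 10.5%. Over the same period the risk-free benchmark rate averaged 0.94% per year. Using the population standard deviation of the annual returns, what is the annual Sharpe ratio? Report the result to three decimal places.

Mean return r̄ = 26.70 / 6 = 4.4500%
Σ(r − r̄)² = (3.4 − 4.4500)² + (-3.8 − 4.4500)² + … = 127.1750
σ = √[127.1750 / 6] = 4.6039%
Sharpe = (r̄ − rf) / σ = (4.4500 − 0.94) / 4.6039 = 3.5100 / 4.6039 = 0.7624

0.762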